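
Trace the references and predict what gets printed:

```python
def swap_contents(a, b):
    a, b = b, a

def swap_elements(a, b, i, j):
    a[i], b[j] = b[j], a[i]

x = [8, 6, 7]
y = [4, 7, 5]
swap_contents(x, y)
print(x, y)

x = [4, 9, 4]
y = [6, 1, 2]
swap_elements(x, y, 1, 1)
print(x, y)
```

Key concept: parameter rebinding vs mutation.
Step by step:
`x = [8, 6, 7]` → x = [8, 6, 7]
`y = [4, 7, 5]` → y = [4, 7, 5]
`swap_contents(x, y)` → no visible change to tracked variables
`print(x, y)` → prints [8, 6, 7] [4, 7, 5]
`x = [4, 9, 4]` → x = [4, 9, 4]
`y = [6, 1, 2]` → y = [6, 1, 2]
`swap_elements(x, y, 1, 1)` → x = [4, 1, 4]; y = [6, 9, 2]
`print(x, y)` → prints [4, 1, 4] [6, 9, 2]

Answer:
[8, 6, 7] [4, 7, 5]
[4, 1, 4] [6, 9, 2]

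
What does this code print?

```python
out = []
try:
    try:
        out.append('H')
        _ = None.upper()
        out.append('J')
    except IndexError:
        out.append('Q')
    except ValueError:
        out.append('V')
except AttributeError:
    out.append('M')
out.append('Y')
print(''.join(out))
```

Execution trace: 'H' (inner try body) → 'M' (outer except AttributeError) → 'Y' (after the try/except). Output: HMY

Answer: HMY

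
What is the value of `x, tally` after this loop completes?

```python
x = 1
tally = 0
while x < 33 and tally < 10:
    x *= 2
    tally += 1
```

Double until >= 33 or 10 iterations
`x, tally` takes the values: (1, 0) → (2, 0) → (2, 1) → (4, 1) → (4, 2) → (8, 2) → (8, 3) → (16, 3) → (16, 4) → (32, 4) → (32, 5) → (64, 5) → (64, 6)

Answer: 64, 6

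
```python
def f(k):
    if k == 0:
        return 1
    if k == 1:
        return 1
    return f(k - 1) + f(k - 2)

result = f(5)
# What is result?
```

Build up from base cases: f(0)=1, f(1)=1, f(2)=2, f(3)=3, f(4)=5, f(5)=8

Answer: 8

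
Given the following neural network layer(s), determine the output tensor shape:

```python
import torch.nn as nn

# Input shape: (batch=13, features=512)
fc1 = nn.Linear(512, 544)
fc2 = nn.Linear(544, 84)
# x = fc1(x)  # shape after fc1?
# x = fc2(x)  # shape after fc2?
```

Input: (13, 512) -> after fc1: (13, 544) -> Output: (13, 84)

Answer: (13, 84)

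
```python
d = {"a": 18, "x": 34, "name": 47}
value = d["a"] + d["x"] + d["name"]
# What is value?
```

Trace:
`d = {"a": 18, "x": 34, "name": 47}` → d = {'a': 18, 'x': 34, 'name': 47}
`value = d["a"] + d["x"] + d["name"]` → value = 99
So value = 99

Answer: 99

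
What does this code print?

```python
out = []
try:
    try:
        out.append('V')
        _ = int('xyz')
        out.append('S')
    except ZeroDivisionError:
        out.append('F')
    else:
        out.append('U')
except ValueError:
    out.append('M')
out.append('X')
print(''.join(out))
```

Execution trace: 'V' (try body) → 'M' (outer except ValueError) → 'X' (after the try/except). Output: VMX

Answer: VMX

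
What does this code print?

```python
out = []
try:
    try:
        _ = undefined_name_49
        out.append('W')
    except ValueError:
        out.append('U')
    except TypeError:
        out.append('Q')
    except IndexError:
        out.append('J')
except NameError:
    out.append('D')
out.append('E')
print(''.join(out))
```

Execution trace: 'D' (outer except NameError) → 'E' (after the try/except). Output: DE

Answer: DE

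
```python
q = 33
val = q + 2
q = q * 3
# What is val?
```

Trace:
`q = 33` → q = 33
`val = q + 2` → val = 35
`q = q * 3` → q = 99
So val = 35

Answer: 35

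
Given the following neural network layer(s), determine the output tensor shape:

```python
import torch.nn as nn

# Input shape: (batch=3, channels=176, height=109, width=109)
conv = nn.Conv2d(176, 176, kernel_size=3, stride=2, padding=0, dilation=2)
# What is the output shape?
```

Input: (3, 176, 109, 109) -> Output: (3, 176, 53, 53)

Answer: (3, 176, 53, 53)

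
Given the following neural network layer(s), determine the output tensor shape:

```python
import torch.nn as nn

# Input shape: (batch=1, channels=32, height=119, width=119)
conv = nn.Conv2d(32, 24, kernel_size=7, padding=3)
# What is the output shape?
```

Input: (1, 32, 119, 119) -> Output: (1, 24, 119, 119)

Answer: (1, 24, 119, 119)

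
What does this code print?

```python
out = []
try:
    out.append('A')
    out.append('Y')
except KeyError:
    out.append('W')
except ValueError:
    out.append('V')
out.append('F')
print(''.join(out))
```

Execution trace: 'A' (try body) → 'Y' (try body, no exception) → 'F' (after the try/except). Output: AYF

Answer: AYF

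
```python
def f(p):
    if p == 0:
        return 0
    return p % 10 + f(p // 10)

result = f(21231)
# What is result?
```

Sum of digits of 21231: 1 + 3 + 2 + 1 + 2 = 9

Answer: 9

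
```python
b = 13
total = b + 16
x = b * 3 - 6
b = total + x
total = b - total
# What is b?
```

Trace:
`b = 13` → b = 13
`total = b + 16` → total = 29
`x = b * 3 - 6` → x = 33
`b = total + x` → b = 62
`total = b - total` → total = 33
So b = 62

Answer: 62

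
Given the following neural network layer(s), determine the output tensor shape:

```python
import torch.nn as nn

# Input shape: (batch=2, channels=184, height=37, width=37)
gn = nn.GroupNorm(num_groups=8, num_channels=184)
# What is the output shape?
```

Input: (2, 184, 37, 37) -> Output: (2, 184, 37, 37)

Answer: (2, 184, 37, 37)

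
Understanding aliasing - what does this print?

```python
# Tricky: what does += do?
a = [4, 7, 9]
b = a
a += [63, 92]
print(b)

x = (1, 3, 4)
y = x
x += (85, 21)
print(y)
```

Key concept: += behavior differs for mutable vs immutable.
Step by step:
`a = [4, 7, 9]` → a = [4, 7, 9]
`b = a` → b = [4, 7, 9] (same object as a)
`a += [63, 92]` → a = [4, 7, 9, 63, 92] (same object as b); b = [4, 7, 9, 63, 92] (same object as a)
`print(b)` → prints [4, 7, 9, 63, 92]
`x = (1, 3, 4)` → x = (1, 3, 4)
`y = x` → y = (1, 3, 4)
`x += (85, 21)` → x = (1, 3, 4, 85, 21)
`print(y)` → prints (1, 3, 4)

Answer:
[4, 7, 9, 63, 92]
(1, 3, 4)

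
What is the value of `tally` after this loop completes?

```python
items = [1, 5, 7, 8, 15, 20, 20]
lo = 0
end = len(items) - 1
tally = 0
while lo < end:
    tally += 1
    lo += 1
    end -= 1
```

Iterations until pointers meet (list length 7)
`tally` takes the values: 0 → 1 → 2 → 3

Answer: 3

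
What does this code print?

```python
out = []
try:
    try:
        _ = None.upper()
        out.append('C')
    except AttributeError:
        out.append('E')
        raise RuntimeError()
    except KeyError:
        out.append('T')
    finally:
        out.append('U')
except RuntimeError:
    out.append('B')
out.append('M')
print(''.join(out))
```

Execution trace: 'E' (inner except AttributeError) → 'U' (inner finally) → 'B' (outer except RuntimeError) → 'M' (after the try/except). Output: EUBM

Answer: EUBM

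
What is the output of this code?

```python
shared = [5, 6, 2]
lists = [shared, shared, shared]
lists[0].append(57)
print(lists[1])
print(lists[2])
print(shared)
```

Key concept: list of same reference.
Step by step:
`shared = [5, 6, 2]` → shared = [5, 6, 2]
`lists = [shared, shared, shared]` → lists = [[5, 6, 2], [5, 6, 2], [5, 6, 2]]
`lists[0].append(57)` → shared = [5, 6, 2, 57]; lists = [[5, 6, 2, 57], [5, 6, 2, 57], [5, 6, 2, 57]]
`print(lists[1])` → prints [5, 6, 2, 57]
`print(lists[2])` → prints [5, 6, 2, 57]
`print(shared)` → prints [5, 6, 2, 57]

Answer:
[5, 6, 2, 57]
[5, 6, 2, 57]
[5, 6, 2, 57]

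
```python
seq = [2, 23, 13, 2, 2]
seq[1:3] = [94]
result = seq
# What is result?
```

Trace:
`seq = [2, 23, 13, 2, 2]` → seq = [2, 23, 13, 2, 2]
`seq[1:3] = [94]` → seq = [2, 94, 2, 2]
`result = seq` → result = [2, 94, 2, 2]
So result = [2, 94, 2, 2]

Answer: [2, 94, 2, 2]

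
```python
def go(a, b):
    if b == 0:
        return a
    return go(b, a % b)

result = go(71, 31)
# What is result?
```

go(71, 31) -> go(31, 9) -> go(9, 4) -> go(4, 1) -> go(1, 0) -> 1

Answer: 1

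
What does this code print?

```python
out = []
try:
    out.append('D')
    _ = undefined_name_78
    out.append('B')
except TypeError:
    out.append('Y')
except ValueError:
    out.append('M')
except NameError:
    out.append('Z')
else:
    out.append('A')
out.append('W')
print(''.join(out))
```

Execution trace: 'D' (try body) → 'Z' (except NameError) → 'W' (after the try/except). Output: DZW

Answer: DZW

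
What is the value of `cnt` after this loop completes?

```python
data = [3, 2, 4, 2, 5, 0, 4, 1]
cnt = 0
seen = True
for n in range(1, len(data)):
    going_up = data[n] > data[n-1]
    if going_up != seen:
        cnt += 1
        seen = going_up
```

Count direction changes in [3, 2, 4, 2, 5, 0, 4, 1]
`cnt` takes the values: 0 → 1 → 2 → 3 → 4 → 5 → 6 → 7

Answer: 7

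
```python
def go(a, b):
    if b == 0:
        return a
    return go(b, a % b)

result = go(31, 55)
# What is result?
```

go(31, 55) -> go(55, 31) -> go(31, 24) -> go(24, 7) -> go(7, 3) -> go(3, 1) -> go(1, 0) -> 1

Answer: 1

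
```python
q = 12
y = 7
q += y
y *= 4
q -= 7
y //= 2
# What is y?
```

Trace:
`q = 12` → q = 12
`y = 7` → y = 7
`q += y` → q = 19
`y *= 4` → y = 28
`q -= 7` → q = 12
`y //= 2` → y = 14
So y = 14

Answer: 14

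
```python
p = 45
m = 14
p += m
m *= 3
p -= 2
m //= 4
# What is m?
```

Trace:
`p = 45` → p = 45
`m = 14` → m = 14
`p += m` → p = 59
`m *= 3` → m = 42
`p -= 2` → p = 57
`m //= 4` → m = 10
So m = 10

Answer: 10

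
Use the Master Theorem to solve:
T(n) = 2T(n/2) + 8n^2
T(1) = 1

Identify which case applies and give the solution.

a=2, b=2, f(n)=8n^2. log_2(2) = 1. Since c=2 > 1 and the regularity condition holds (2(n/2)^2 = (2/2^2)n^2 with 2/2^2 < 1), Case 3 applies: T(n) = Θ(f(n)) = O(n^2).

Answer: O(n^2) - Case 3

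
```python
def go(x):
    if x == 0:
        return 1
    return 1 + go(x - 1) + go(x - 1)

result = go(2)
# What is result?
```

go(x) = 1 + 2·go(x-1), go(0)=1. Closed form: (1+1)·2^2 - 1 = 7.

Answer: 7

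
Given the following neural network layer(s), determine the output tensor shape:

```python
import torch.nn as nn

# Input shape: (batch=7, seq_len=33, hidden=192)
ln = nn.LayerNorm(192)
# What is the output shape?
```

Input: (7, 33, 192) -> Output: (7, 33, 192)

Answer: (7, 33, 192)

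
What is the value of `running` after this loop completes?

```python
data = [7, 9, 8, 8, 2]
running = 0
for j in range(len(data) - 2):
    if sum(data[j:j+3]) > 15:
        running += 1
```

Count windows with sum > 15
`running` takes the values: 0 → 1 → 2 → 3

Answer: 3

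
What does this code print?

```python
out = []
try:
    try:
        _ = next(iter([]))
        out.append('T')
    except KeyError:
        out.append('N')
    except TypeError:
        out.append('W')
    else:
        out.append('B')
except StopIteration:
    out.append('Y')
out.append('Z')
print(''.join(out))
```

Execution trace: 'Y' (outer except StopIteration) → 'Z' (after the try/except). Output: YZ

Answer: YZ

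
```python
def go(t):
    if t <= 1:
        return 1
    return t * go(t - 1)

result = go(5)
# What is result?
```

go(5) = 5 * 4 * 3 * 2 * 1 = 120

Answer: 120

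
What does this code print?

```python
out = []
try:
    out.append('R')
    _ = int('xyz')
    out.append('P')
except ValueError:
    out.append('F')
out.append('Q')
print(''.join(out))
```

Execution trace: 'R' (try body) → 'F' (except ValueError) → 'Q' (after the try/except). Output: RFQ

Answer: RFQ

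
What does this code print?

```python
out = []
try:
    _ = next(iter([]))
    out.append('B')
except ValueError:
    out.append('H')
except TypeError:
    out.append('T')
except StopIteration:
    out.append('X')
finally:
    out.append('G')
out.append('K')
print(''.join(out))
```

Execution trace: 'X' (except StopIteration) → 'G' (finally) → 'K' (after the try/except). Output: XGK

Answer: XGK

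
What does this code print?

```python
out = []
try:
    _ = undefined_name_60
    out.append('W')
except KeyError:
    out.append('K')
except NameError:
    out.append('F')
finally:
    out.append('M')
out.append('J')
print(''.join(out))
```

Execution trace: 'F' (except NameError) → 'M' (finally) → 'J' (after the try/except). Output: FMJ

Answer: FMJ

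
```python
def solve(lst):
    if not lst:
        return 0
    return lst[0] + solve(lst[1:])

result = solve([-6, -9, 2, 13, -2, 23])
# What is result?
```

(-6) + (-9) + 2 + 13 + (-2) + 23 + 0 = 21

Answer: 21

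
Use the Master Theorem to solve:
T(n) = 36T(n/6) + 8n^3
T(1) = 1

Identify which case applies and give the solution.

a=36, b=6, f(n)=8n^3. log_6(36) = 2. Since c=3 > 2 and the regularity condition holds (36(n/6)^3 = (36/6^3)n^3 with 36/6^3 < 1), Case 3 applies: T(n) = Θ(f(n)) = O(n^3).

Answer: O(n^3) - Case 3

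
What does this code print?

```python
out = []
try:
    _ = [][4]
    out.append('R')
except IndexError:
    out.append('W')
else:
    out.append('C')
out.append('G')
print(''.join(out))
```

Execution trace: 'W' (except IndexError) → 'G' (after the try/except). Output: WG

Answer: WG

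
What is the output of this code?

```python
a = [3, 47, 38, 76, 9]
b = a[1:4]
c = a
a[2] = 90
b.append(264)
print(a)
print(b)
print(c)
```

Key concept: slice vs alias.
Step by step:
`a = [3, 47, 38, 76, 9]` → a = [3, 47, 38, 76, 9]
`b = a[1:4]` → b = [47, 38, 76]
`c = a` → c = [3, 47, 38, 76, 9] (same object as a)
`a[2] = 90` → a = [3, 47, 90, 76, 9] (same object as c); c = [3, 47, 90, 76, 9] (same object as a)
`b.append(264)` → b = [47, 38, 76, 264]
`print(a)` → prints [3, 47, 90, 76, 9]
`print(b)` → prints [47, 38, 76, 264]
`print(c)` → prints [3, 47, 90, 76, 9]

Answer:
[3, 47, 90, 76, 9]
[47, 38, 76, 264]
[3, 47, 90, 76, 9]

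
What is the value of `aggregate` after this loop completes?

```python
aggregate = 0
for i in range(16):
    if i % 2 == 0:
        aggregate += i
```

Sum of even numbers 0 to 15
`aggregate` takes the values: 0 → 2 → 6 → 12 → 20 → 30 → 42 → 56

Answer: 56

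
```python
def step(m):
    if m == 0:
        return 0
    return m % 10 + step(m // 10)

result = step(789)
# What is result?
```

Sum of digits of 789: 9 + 8 + 7 = 24

Answer: 24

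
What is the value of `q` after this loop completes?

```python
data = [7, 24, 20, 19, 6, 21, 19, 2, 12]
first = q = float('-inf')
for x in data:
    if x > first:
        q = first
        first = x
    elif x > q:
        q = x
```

Second largest (with repeats) in [7, 24, 20, 19, 6, 21, 19, 2, 12]
`q` takes the values: -inf → 7 → 20 → 21

Answer: 21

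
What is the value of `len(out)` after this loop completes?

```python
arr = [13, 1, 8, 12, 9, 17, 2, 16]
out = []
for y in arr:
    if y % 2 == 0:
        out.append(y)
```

Count even numbers in [13, 1, 8, 12, 9, 17, 2, 16]
`out` takes the values: [] → [8] → [8, 12] → [8, 12, 2] → [8, 12, 2, 16]
So `len(out)` = 4

Answer: 4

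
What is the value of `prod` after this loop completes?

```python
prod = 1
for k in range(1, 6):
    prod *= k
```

5! = 120
`prod` takes the values: 1 → 2 → 6 → 24 → 120

Answer: 120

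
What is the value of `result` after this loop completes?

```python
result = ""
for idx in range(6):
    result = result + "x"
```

Repeat 'x' 6 times
`result` takes the values: "" → "x" → "xx" → "xxx" → "xxxx" → "xxxxx" → "xxxxxx"

Answer: "xxxxxx"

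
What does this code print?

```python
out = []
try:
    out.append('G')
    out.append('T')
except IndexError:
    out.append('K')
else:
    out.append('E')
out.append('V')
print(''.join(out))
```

Execution trace: 'G' (try body) → 'T' (try body, no exception) → 'E' (else) → 'V' (after the try/except). Output: GTEV

Answer: GTEV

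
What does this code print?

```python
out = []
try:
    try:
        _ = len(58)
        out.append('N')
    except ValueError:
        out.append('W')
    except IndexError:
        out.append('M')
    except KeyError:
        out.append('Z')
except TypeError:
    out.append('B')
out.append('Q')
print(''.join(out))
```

Execution trace: 'B' (outer except TypeError) → 'Q' (after the try/except). Output: BQ

Answer: BQ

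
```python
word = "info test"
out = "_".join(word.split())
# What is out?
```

Trace:
`word = "info test"` → word = 'info test'
`out = "_".join(word.split())` → out = 'info_test'
So out = 'info_test'

Answer: 'info_test'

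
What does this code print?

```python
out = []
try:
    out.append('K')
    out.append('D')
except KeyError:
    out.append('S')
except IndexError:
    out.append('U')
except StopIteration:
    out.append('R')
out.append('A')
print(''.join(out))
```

Execution trace: 'K' (try body) → 'D' (try body, no exception) → 'A' (after the try/except). Output: KDA

Answer: KDA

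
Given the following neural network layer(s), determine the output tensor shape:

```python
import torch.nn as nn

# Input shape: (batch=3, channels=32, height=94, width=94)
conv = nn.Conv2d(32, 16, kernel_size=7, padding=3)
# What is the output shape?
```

Input: (3, 32, 94, 94) -> Output: (3, 16, 94, 94)

Answer: (3, 16, 94, 94)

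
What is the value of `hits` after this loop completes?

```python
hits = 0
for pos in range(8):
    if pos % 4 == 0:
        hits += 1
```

Count numbers divisible by 4 in range(8)
`hits` takes the values: 0 → 1 → 2

Answer: 2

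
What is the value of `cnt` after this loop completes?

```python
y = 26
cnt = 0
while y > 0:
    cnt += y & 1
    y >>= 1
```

Count set bits in 26 (binary: 0b11010)
`cnt` takes the values: 0 → 1 → 2 → 3

Answer: 3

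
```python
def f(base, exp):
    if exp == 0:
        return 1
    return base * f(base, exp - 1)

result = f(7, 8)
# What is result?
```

f(7, 8) = 7 * 7 * 7 * 7 * 7 * 7 * 7 * 7 = 5764801

Answer: 5764801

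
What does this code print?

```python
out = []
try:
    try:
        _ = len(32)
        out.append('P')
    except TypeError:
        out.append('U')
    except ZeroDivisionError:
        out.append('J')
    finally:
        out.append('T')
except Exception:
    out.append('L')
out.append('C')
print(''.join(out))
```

Execution trace: 'U' (inner except TypeError) → 'T' (inner finally) → 'C' (after the try/except). Output: UTC

Answer: UTC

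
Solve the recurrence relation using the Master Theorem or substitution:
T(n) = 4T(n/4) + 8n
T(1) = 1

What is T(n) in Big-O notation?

By Master Theorem: a=4, b=4, f(n)=8n. Since log_4(4) = 1 and f(n) = Θ(n^1), Case 2 applies. T(n) = O(n log n).

Answer: O(n log n)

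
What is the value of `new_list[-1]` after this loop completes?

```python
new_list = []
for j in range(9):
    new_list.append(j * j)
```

Last element of squares 0 to 8
`new_list` takes the values: [] → [0] → [0, 1] → [0, 1, 4] → [0, 1, 4, 9] → [0, 1, 4, 9, 16] → [0, 1, 4, 9, 16, 25] → [0, 1, 4, 9, 16, 25, 36] → [0, 1, 4, 9, 16, 25, 36, 49] → [0, 1, 4, 9, 16, 25, 36, 49, 64]
So `new_list[-1]` = 64

Answer: 64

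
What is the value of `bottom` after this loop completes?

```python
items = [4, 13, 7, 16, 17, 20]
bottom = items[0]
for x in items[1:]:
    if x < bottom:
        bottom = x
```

Minimum of [4, 13, 7, 16, 17, 20]
`bottom` takes the values: 4

Answer: 4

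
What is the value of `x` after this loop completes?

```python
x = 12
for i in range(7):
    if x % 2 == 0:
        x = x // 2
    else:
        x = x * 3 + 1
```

Collatz-style transformation from 12
`x` takes the values: 12 → 6 → 3 → 10 → 5 → 16 → 8 → 4

Answer: 4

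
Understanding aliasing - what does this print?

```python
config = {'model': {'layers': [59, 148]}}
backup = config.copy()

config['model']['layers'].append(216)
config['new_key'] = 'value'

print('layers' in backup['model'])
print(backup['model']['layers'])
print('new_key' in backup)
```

Key concept: shallow copy gotcha with nested dict.
Step by step:
`config = {'model': {'layers': [59, 148]}}` → config = {'model': {'layers': [59, 148]}}
`backup = config.copy()` → backup = {'model': {'layers': [59, 148]}}
`config['model']['layers'].append(216)` → config = {'model': {'layers': [59, 148, 216]}}; backup = {'model': {'layers': [59, 148, 216]}}
`config['new_key'] = 'value'` → config = {'model': {'layers': [59, 148, 216]}, 'new_key': 'value'}
`print('layers' in backup['model'])` → prints True
`print(backup['model']['layers'])` → prints [59, 148, 216]
`print('new_key' in backup)` → prints False

Answer:
True
[59, 148, 216]
False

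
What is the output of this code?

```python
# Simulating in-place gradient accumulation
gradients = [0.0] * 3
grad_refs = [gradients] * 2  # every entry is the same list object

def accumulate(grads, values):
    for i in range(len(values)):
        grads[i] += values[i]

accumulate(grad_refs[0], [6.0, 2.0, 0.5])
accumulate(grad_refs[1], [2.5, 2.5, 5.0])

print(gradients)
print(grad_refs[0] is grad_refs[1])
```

Key concept: gradient accumulation aliasing.
Step by step:
`gradients = [0.0] * 3` → gradients = [0.0, 0.0, 0.0]
`grad_refs = [gradients] * 2` → grad_refs = [[0.0, 0.0, 0.0], [0.0, 0.0, 0.0]]
`accumulate(grad_refs[0], [6.0, 2.0, 0.5])` → gradients = [6.0, 2.0, 0.5]; grad_refs = [[6.0, 2.0, 0.5], [6.0, 2.0, 0.5]]
`accumulate(grad_refs[1], [2.5, 2.5, 5.0])` → gradients = [8.5, 4.5, 5.5]; grad_refs = [[8.5, 4.5, 5.5], [8.5, 4.5, 5.5]]
`print(gradients)` → prints [8.5, 4.5, 5.5]
`print(grad_refs[0] is grad_refs[1])` → prints True

Answer:
[8.5, 4.5, 5.5]
True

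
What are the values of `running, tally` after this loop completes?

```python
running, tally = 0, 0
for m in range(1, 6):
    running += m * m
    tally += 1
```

Sum of squares and count
`running, tally` takes the values: (0, 0) → (1, 0) → (1, 1) → (5, 1) → (5, 2) → (14, 2) → (14, 3) → (30, 3) → (30, 4) → (55, 4) → (55, 5)

Answer: 55, 5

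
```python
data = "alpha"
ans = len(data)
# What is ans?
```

Trace:
`data = "alpha"` → data = 'alpha'
`ans = len(data)` → ans = 5
So ans = 5

Answer: 5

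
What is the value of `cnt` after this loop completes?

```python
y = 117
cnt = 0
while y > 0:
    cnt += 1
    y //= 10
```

Count digits by repeated division by 10
`cnt` takes the values: 0 → 1 → 2 → 3

Answer: 3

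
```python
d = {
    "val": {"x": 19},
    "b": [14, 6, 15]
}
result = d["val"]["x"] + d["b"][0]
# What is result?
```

Trace:
`d = { ...` → d = {'val': {'x': 19}, 'b': [14, 6, 15]}
`result = d["val"]["x"] + d["b"][0]` → result = 33
So result = 33

Answer: 33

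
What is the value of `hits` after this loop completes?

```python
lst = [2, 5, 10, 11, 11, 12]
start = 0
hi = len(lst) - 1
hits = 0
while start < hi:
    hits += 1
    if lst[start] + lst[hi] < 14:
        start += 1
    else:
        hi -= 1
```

Steps to find pair summing to 14
`hits` takes the values: 0 → 1 → 2 → 3 → 4 → 5

Answer: 5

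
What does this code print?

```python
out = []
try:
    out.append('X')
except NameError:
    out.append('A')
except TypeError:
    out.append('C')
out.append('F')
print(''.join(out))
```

Execution trace: 'X' (try body, no exception) → 'F' (after the try/except). Output: XF

Answer: XF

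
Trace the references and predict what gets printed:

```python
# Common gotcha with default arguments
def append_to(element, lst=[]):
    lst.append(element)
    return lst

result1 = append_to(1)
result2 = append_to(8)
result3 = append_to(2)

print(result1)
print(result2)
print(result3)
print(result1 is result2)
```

Key concept: mutable default argument gotcha.
Step by step:
`result1 = append_to(1)` → result1 = [1]
`result2 = append_to(8)` → result1 = [1, 8] (same object as result2); result2 = [1, 8] (same object as result1)
`result3 = append_to(2)` → result1 = [1, 8, 2] (same object as result2, result3); result2 = [1, 8, 2] (same object as result1, result3); result3 = [1, 8, 2] (same object as result1, result2)
`print(result1)` → prints [1, 8, 2]
`print(result2)` → prints [1, 8, 2]
`print(result3)` → prints [1, 8, 2]
`print(result1 is result2)` → prints True

Answer:
[1, 8, 2]
[1, 8, 2]
[1, 8, 2]
True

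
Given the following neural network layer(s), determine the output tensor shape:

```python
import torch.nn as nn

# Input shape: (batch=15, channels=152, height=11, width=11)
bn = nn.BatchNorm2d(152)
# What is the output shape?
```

Input: (15, 152, 11, 11) -> Output: (15, 152, 11, 11)

Answer: (15, 152, 11, 11)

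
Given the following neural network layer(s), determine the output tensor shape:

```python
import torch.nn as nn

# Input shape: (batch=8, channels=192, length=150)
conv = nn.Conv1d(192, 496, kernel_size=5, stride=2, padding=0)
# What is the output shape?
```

Input: (8, 192, 150) -> Output: (8, 496, 73)

Answer: (8, 496, 73)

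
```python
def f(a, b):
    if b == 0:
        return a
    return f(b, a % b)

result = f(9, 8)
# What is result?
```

f(9, 8) -> f(8, 1) -> f(1, 0) -> 1

Answer: 1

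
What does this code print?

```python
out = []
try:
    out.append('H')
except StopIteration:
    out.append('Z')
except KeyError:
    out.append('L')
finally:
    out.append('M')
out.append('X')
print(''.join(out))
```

Execution trace: 'H' (try body, no exception) → 'M' (finally) → 'X' (after the try/except). Output: HMX

Answer: HMX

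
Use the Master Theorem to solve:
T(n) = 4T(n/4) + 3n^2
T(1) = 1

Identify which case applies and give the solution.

a=4, b=4, f(n)=3n^2. log_4(4) = 1. Since c=2 > 1 and the regularity condition holds (4(n/4)^2 = (4/4^2)n^2 with 4/4^2 < 1), Case 3 applies: T(n) = Θ(f(n)) = O(n^2).

Answer: O(n^2) - Case 3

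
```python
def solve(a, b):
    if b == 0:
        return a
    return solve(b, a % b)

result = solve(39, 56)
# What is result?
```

solve(39, 56) -> solve(56, 39) -> solve(39, 17) -> solve(17, 5) -> solve(5, 2) -> solve(2, 1) -> solve(1, 0) -> 1

Answer: 1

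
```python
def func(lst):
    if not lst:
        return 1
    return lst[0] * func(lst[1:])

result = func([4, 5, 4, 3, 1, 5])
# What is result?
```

Product over [4, 5, 4, 3, 1, 5] = 4 * 5 * 4 * 3 * 1 * 5 = 1200

Answer: 1200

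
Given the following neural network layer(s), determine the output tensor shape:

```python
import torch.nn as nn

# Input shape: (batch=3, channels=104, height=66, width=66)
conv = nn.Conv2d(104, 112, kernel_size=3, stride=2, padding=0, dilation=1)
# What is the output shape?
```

Input: (3, 104, 66, 66) -> Output: (3, 112, 32, 32)

Answer: (3, 112, 32, 32)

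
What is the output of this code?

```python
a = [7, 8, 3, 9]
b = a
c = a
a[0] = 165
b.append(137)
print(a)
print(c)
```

Key concept: multiple aliases.
Step by step:
`a = [7, 8, 3, 9]` → a = [7, 8, 3, 9]
`b = a` → b = [7, 8, 3, 9] (same object as a)
`c = a` → c = [7, 8, 3, 9] (same object as a, b)
`a[0] = 165` → a = [165, 8, 3, 9] (same object as b, c); b = [165, 8, 3, 9] (same object as a, c); c = [165, 8, 3, 9] (same object as a, b)
`b.append(137)` → a = [165, 8, 3, 9, 137] (same object as b, c); b = [165, 8, 3, 9, 137] (same object as a, c); c = [165, 8, 3, 9, 137] (same object as a, b)
`print(a)` → prints [165, 8, 3, 9, 137]
`print(c)` → prints [165, 8, 3, 9, 137]

Answer:
[165, 8, 3, 9, 137]
[165, 8, 3, 9, 137]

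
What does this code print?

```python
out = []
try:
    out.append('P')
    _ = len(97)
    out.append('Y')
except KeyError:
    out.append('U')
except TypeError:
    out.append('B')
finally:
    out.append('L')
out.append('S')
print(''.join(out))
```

Execution trace: 'P' (try body) → 'B' (except TypeError) → 'L' (finally) → 'S' (after the try/except). Output: PBLS

Answer: PBLS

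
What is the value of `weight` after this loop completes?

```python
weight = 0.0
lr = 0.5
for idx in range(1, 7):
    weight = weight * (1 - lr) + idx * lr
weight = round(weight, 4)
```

Moving average with lr=0.5
`weight` takes the values: 0.0 → 0.5 → 1.25 → 2.125 → 3.0625 → 4.03125 → 5.015625 → 5.0156

Answer: 5.0156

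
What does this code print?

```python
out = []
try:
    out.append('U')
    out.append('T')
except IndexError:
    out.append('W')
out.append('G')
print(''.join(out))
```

Execution trace: 'U' (try body) → 'T' (try body, no exception) → 'G' (after the try/except). Output: UTG

Answer: UTG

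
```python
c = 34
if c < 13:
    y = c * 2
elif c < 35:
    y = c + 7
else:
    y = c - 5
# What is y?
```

Trace:
`c = 34` → c = 34
`if c < 13: ...` → c < 13 is False, c < 35 is True → y = 41
So y = 41

Answer: 41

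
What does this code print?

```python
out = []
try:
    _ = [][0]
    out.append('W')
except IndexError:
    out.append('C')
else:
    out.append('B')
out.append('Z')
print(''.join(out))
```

Execution trace: 'C' (except IndexError) → 'Z' (after the try/except). Output: CZ

Answer: CZ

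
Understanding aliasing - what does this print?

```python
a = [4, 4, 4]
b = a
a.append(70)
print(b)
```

Key concept: basic list aliasing.
Step by step:
`a = [4, 4, 4]` → a = [4, 4, 4]
`b = a` → b = [4, 4, 4] (same object as a)
`a.append(70)` → a = [4, 4, 4, 70] (same object as b); b = [4, 4, 4, 70] (same object as a)
`print(b)` → prints [4, 4, 4, 70]

Answer: [4, 4, 4, 70]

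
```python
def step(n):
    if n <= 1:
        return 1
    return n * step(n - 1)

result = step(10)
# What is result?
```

step(10) = 10 * 9 * 8 * 7 * 6 * 5 * 4 * 3 * 2 * 1 = 3628800

Answer: 3628800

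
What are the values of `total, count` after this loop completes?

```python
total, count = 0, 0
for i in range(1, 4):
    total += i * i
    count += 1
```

Sum of squares and count
`total, count` takes the values: (0, 0) → (1, 0) → (1, 1) → (5, 1) → (5, 2) → (14, 2) → (14, 3)

Answer: 14, 3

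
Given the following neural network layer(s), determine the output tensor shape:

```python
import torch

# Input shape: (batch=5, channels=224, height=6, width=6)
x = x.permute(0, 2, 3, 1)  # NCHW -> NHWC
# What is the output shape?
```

Input: (5, 224, 6, 6) -> Output: (5, 6, 6, 224)

Answer: (5, 6, 6, 224)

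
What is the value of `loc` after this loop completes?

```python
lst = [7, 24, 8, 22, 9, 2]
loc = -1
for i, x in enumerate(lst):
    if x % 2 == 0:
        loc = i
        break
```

First even number index in [7, 24, 8, 22, 9, 2]
`loc` takes the values: -1 → 1

Answer: 1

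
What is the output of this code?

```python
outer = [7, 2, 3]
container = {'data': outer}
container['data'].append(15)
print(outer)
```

Key concept: dict holds reference to list.
Step by step:
`outer = [7, 2, 3]` → outer = [7, 2, 3]
`container = {'data': outer}` → container = {'data': [7, 2, 3]}
`container['data'].append(15)` → outer = [7, 2, 3, 15]; container = {'data': [7, 2, 3, 15]}
`print(outer)` → prints [7, 2, 3, 15]

Answer: [7, 2, 3, 15]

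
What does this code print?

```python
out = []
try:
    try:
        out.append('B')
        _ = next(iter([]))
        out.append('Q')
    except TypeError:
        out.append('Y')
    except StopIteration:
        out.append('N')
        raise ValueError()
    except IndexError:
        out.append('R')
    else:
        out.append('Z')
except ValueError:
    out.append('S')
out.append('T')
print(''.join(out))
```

Execution trace: 'B' (inner try body) → 'N' (inner except StopIteration) → 'S' (outer except ValueError) → 'T' (after the try/except). Output: BNST

Answer: BNST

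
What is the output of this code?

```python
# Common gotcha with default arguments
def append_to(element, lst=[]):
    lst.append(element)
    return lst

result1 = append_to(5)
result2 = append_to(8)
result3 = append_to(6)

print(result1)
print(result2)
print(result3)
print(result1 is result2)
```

Key concept: mutable default argument gotcha.
Step by step:
`result1 = append_to(5)` → result1 = [5]
`result2 = append_to(8)` → result1 = [5, 8] (same object as result2); result2 = [5, 8] (same object as result1)
`result3 = append_to(6)` → result1 = [5, 8, 6] (same object as result2, result3); result2 = [5, 8, 6] (same object as result1, result3); result3 = [5, 8, 6] (same object as result1, result2)
`print(result1)` → prints [5, 8, 6]
`print(result2)` → prints [5, 8, 6]
`print(result3)` → prints [5, 8, 6]
`print(result1 is result2)` → prints True

Answer:
[5, 8, 6]
[5, 8, 6]
[5, 8, 6]
True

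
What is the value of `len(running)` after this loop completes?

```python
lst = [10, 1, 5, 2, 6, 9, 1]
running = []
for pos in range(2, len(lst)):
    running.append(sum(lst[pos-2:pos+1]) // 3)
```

Number of 3-element averages
`running` takes the values: [] → [5] → [5, 2] → [5, 2, 4] → [5, 2, 4, 5] → [5, 2, 4, 5, 5]
So `len(running)` = 5

Answer: 5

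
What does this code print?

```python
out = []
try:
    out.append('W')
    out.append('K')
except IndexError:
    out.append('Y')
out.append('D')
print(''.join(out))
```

Execution trace: 'W' (try body) → 'K' (try body, no exception) → 'D' (after the try/except). Output: WKD

Answer: WKD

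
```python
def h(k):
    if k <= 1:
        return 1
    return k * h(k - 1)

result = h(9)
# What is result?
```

h(9) = 9 * 8 * 7 * 6 * 5 * 4 * 3 * 2 * 1 = 362880

Answer: 362880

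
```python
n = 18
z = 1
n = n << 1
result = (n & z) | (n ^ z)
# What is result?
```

Trace:
`n = 18` → n = 18
`z = 1` → z = 1
`n = n << 1` → n = 36
`result = (n & z) | (n ^ z)` → result = 37
So result = 37

Answer: 37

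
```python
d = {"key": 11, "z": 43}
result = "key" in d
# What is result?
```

Trace:
`d = {"key": 11, "z": 43}` → d = {'key': 11, 'z': 43}
`result = "key" in d` → result = True
So result = True

Answer: True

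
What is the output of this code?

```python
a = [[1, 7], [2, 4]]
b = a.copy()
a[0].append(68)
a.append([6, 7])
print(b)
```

Key concept: shallow copy with nested lists.
Step by step:
`a = [[1, 7], [2, 4]]` → a = [[1, 7], [2, 4]]
`b = a.copy()` → b = [[1, 7], [2, 4]]
`a[0].append(68)` → a = [[1, 7, 68], [2, 4]]; b = [[1, 7, 68], [2, 4]]
`a.append([6, 7])` → a = [[1, 7, 68], [2, 4], [6, 7]]
`print(b)` → prints [[1, 7, 68], [2, 4]]

Answer: [[1, 7, 68], [2, 4]]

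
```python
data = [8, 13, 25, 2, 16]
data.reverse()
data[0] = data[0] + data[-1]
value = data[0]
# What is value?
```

Trace:
`data = [8, 13, 25, 2, 16]` → data = [8, 13, 25, 2, 16]
`data.reverse()` → data = [16, 2, 25, 13, 8]
`data[0] = data[0] + data[-1]` → data = [24, 2, 25, 13, 8]
`value = data[0]` → value = 24
So value = 24

Answer: 24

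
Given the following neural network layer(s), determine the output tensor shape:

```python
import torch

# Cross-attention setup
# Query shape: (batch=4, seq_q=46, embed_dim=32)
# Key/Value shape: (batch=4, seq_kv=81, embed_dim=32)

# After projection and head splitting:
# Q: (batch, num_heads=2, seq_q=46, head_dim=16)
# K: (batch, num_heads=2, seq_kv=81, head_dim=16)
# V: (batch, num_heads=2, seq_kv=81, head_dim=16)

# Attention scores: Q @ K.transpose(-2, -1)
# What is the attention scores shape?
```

Input: (4, 46, 32) -> Output: (4, 2, 46, 81)

Answer: (4, 2, 46, 81)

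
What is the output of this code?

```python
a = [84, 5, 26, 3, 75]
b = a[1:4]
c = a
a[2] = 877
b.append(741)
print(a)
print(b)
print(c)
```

Key concept: slice vs alias.
Step by step:
`a = [84, 5, 26, 3, 75]` → a = [84, 5, 26, 3, 75]
`b = a[1:4]` → b = [5, 26, 3]
`c = a` → c = [84, 5, 26, 3, 75] (same object as a)
`a[2] = 877` → a = [84, 5, 877, 3, 75] (same object as c); c = [84, 5, 877, 3, 75] (same object as a)
`b.append(741)` → b = [5, 26, 3, 741]
`print(a)` → prints [84, 5, 877, 3, 75]
`print(b)` → prints [5, 26, 3, 741]
`print(c)` → prints [84, 5, 877, 3, 75]

Answer:
[84, 5, 877, 3, 75]
[5, 26, 3, 741]
[84, 5, 877, 3, 75]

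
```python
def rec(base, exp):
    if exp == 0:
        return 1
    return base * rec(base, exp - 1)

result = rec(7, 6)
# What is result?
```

rec(7, 6) = 7 * 7 * 7 * 7 * 7 * 7 = 117649

Answer: 117649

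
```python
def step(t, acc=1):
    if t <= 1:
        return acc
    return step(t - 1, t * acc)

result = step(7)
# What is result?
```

Accumulator trace (n, acc): (7, 1) -> (6, 7) -> (5, 42) -> (4, 210) -> (3, 840) -> (2, 2520) -> (1, 5040) -> return 5040

Answer: 5040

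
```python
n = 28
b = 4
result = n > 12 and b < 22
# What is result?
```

Trace:
`n = 28` → n = 28
`b = 4` → b = 4
`result = n > 12 and b < 22` → result = True
So result = True

Answer: True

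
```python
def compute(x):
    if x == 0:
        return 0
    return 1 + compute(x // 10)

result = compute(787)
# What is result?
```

Count of digits of 787: 3

Answer: 3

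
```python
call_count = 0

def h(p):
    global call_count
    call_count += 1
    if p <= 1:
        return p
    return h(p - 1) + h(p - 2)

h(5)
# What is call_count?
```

Calls(p) = 1 + Calls(p-1) + Calls(p-2); Calls(0)=Calls(1)=1. For p=5 this gives 15.

Answer: 15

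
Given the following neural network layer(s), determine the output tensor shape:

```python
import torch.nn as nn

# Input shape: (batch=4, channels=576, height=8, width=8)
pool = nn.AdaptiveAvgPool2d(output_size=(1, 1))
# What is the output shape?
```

Input: (4, 576, 8, 8) -> Output: (4, 576, 1, 1)

Answer: (4, 576, 1, 1)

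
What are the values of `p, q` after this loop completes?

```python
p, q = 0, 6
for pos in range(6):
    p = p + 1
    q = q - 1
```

p goes 0→6, q goes 6→0
`p, q` takes the values: (0, 6) → (1, 6) → (1, 5) → (2, 5) → (2, 4) → (3, 4) → (3, 3) → (4, 3) → (4, 2) → (5, 2) → (5, 1) → (6, 1) → (6, 0)

Answer: 6, 0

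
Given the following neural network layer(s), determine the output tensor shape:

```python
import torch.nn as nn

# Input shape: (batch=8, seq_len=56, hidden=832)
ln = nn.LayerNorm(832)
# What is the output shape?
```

Input: (8, 56, 832) -> Output: (8, 56, 832)

Answer: (8, 56, 832)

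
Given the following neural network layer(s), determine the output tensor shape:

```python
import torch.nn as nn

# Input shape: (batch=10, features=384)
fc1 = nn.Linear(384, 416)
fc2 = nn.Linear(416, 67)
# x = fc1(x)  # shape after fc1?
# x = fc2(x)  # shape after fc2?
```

Input: (10, 384) -> after fc1: (10, 416) -> Output: (10, 67)

Answer: (10, 67)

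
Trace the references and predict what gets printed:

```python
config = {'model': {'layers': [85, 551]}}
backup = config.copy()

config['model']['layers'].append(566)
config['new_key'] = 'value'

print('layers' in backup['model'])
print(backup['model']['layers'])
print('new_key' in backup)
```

Key concept: shallow copy gotcha with nested dict.
Step by step:
`config = {'model': {'layers': [85, 551]}}` → config = {'model': {'layers': [85, 551]}}
`backup = config.copy()` → backup = {'model': {'layers': [85, 551]}}
`config['model']['layers'].append(566)` → config = {'model': {'layers': [85, 551, 566]}}; backup = {'model': {'layers': [85, 551, 566]}}
`config['new_key'] = 'value'` → config = {'model': {'layers': [85, 551, 566]}, 'new_key': 'value'}
`print('layers' in backup['model'])` → prints True
`print(backup['model']['layers'])` → prints [85, 551, 566]
`print('new_key' in backup)` → prints False

Answer:
True
[85, 551, 566]
False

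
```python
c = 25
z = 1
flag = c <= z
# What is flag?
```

Trace:
`c = 25` → c = 25
`z = 1` → z = 1
`flag = c <= z` → flag = False
So flag = False

Answer: False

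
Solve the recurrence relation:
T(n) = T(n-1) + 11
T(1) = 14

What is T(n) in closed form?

Unrolling: T(n) = T(1) + 11·(n-1) = 14 + 11(n-1) = 11n + 3.

Answer: T(n) = 11n + 3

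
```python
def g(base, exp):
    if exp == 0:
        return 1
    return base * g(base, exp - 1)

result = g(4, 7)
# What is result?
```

g(4, 7) = 4 * 4 * 4 * 4 * 4 * 4 * 4 = 16384

Answer: 16384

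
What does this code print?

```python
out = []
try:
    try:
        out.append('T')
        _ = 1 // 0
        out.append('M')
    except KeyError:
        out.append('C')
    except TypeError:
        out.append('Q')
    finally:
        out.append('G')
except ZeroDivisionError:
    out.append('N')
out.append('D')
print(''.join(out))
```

Execution trace: 'T' (inner try body) → 'G' (inner finally) → 'N' (outer except ZeroDivisionError) → 'D' (after the try/except). Output: TGND

Answer: TGND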